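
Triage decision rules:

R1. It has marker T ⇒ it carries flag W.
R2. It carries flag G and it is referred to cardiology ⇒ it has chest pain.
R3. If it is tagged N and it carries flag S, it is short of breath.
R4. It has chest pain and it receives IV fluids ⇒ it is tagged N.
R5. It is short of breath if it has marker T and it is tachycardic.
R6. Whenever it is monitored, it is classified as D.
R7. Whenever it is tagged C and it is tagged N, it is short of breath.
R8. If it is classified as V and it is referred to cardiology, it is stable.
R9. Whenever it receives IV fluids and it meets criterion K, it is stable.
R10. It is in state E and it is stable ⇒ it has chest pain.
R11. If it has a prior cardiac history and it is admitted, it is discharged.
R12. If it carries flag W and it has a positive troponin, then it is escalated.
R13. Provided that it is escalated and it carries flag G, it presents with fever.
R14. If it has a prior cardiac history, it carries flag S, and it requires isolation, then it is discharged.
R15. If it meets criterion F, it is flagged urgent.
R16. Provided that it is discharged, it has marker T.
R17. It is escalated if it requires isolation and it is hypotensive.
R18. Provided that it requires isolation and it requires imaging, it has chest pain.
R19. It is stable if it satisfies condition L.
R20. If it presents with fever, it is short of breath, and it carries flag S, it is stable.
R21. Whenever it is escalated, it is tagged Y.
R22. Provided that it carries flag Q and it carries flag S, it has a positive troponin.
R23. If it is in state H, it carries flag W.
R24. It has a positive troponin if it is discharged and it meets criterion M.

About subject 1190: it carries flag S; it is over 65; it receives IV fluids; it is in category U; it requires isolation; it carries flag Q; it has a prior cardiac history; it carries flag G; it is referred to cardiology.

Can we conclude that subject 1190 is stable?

By R2 (it carries flag G, it is referred to cardiology): it has chest pain.
By R4 (it has chest pain, it receives IV fluids): it is tagged N.
By R14 (it has a prior cardiac history, it carries flag S, it requires isolation): it is discharged.
By R16 (it is discharged): it has marker T.
By R22 (it carries flag Q, it carries flag S): it has a positive troponin.
By R1 (it has marker T): it carries flag W.
By R3 (it is tagged N, it carries flag S): it is short of breath.
By R12 (it carries flag W, it has a positive troponin): it is escalated.
By R13 (it is escalated, it carries flag G): it presents with fever.
By R20 (it presents with fever, it is short of breath, it carries flag S): it is stable.

Yes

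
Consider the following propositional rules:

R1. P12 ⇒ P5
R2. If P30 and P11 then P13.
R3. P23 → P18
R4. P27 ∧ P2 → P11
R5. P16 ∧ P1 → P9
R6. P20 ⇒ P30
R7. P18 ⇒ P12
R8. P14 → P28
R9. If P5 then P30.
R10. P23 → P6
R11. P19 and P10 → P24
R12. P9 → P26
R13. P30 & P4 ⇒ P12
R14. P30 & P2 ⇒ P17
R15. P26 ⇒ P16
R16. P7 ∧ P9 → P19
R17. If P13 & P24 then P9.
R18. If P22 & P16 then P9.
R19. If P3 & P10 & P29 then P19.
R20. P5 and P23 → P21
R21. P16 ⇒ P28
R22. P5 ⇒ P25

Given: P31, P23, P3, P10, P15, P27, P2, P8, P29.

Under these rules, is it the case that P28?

Yes

P18  (by R3: P23)
P11  (by R4: P27, P2)
P12  (by R7: P18)
P19  (by R19: P3, P10, P29)
P5  (by R1: P12)
P30  (by R9: P5)
P24  (by R11: P19, P10)
P13  (by R2: P30, P11)
P9  (by R17: P13, P24)
P26  (by R12: P9)
P16  (by R15: P26)
P28  (by R21: P16)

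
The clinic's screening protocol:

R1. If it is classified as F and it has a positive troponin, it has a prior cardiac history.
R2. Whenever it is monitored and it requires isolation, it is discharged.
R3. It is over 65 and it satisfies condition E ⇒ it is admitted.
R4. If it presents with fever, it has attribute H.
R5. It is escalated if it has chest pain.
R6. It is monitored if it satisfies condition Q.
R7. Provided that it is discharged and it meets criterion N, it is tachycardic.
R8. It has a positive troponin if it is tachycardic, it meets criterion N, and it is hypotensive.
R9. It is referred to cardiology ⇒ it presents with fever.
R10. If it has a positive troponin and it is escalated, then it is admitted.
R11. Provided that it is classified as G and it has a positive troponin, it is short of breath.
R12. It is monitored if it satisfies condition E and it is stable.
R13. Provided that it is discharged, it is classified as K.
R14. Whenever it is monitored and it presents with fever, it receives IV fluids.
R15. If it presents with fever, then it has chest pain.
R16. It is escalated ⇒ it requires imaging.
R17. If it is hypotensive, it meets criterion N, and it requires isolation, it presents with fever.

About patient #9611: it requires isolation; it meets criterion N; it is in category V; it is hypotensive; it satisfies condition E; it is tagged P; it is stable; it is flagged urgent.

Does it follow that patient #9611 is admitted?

By R12 (it satisfies condition E, it is stable): it is monitored.
By R17 (it is hypotensive, it meets criterion N, it requires isolation): it presents with fever.
By R2 (it is monitored, it requires isolation): it is discharged.
By R7 (it is discharged, it meets criterion N): it is tachycardic.
By R8 (it is tachycardic, it meets criterion N, it is hypotensive): it has a positive troponin.
By R15 (it presents with fever): it has chest pain.
By R5 (it has chest pain): it is escalated.
By R10 (it has a positive troponin, it is escalated): it is admitted.

Yes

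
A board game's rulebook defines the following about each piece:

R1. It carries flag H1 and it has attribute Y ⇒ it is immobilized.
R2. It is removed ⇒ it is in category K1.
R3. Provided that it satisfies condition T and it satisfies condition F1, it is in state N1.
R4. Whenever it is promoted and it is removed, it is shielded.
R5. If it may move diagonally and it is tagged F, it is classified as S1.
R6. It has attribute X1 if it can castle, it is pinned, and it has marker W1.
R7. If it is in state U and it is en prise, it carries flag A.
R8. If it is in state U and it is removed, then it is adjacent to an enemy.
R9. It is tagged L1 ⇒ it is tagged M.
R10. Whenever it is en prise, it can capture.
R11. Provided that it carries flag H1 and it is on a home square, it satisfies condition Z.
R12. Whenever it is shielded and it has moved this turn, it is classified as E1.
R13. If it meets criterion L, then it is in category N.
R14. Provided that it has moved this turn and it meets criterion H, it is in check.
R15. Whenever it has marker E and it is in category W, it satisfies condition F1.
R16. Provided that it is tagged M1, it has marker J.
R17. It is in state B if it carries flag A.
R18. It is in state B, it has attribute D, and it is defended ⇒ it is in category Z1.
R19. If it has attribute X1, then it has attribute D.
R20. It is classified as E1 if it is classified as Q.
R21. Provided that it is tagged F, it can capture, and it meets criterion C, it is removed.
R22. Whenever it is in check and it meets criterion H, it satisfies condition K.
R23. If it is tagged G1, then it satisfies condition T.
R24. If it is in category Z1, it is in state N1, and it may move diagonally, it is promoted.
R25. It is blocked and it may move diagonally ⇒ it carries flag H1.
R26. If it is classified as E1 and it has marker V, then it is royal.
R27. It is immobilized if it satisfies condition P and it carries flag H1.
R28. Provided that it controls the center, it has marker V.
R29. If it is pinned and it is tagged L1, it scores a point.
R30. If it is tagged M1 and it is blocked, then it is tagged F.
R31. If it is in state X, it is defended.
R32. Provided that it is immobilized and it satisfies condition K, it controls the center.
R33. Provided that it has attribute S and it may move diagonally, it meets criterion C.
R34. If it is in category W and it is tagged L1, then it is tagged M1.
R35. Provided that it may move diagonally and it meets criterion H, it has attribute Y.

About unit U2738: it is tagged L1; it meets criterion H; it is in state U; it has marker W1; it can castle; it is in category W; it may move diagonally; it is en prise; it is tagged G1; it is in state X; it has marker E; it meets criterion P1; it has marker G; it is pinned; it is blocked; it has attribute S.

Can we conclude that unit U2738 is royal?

No

Forward chaining from the given facts derives: has attribute X1, carries flag A, is tagged M, can capture, satisfies condition F1, is in state B, has attribute D, satisfies condition T, carries flag H1, scores a point, is defended, meets criterion C, is tagged M1, has attribute Y, is immobilized, is in state N1, has marker J, is in category Z1, is promoted, is tagged F, is classified as S1, is removed, is in category K1, is shielded, is adjacent to an enemy.
The only rule concluding "it is royal" is R26, which needs "it is classified as E1"; that is never established.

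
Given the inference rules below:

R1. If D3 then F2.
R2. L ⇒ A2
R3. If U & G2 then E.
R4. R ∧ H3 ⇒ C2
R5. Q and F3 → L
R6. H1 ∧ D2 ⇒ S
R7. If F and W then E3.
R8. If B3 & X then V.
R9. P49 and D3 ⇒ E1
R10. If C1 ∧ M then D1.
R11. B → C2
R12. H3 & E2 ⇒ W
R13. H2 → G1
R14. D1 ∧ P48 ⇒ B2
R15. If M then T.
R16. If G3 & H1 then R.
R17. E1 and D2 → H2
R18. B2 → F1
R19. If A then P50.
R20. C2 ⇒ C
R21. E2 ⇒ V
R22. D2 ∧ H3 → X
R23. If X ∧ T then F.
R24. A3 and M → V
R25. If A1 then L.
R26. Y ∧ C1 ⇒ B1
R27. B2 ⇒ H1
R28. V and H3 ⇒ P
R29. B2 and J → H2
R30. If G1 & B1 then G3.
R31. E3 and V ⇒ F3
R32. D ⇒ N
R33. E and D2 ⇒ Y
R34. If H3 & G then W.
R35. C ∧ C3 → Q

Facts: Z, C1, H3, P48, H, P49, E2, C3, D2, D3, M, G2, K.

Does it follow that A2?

No

Forward chaining from the given facts derives: F2, E1, D1, W, B2, T, H2, F1, V, X, F, H1, P, S, E3, G1, F3.
The only rule concluding A2 is R2, which needs L; that is never established.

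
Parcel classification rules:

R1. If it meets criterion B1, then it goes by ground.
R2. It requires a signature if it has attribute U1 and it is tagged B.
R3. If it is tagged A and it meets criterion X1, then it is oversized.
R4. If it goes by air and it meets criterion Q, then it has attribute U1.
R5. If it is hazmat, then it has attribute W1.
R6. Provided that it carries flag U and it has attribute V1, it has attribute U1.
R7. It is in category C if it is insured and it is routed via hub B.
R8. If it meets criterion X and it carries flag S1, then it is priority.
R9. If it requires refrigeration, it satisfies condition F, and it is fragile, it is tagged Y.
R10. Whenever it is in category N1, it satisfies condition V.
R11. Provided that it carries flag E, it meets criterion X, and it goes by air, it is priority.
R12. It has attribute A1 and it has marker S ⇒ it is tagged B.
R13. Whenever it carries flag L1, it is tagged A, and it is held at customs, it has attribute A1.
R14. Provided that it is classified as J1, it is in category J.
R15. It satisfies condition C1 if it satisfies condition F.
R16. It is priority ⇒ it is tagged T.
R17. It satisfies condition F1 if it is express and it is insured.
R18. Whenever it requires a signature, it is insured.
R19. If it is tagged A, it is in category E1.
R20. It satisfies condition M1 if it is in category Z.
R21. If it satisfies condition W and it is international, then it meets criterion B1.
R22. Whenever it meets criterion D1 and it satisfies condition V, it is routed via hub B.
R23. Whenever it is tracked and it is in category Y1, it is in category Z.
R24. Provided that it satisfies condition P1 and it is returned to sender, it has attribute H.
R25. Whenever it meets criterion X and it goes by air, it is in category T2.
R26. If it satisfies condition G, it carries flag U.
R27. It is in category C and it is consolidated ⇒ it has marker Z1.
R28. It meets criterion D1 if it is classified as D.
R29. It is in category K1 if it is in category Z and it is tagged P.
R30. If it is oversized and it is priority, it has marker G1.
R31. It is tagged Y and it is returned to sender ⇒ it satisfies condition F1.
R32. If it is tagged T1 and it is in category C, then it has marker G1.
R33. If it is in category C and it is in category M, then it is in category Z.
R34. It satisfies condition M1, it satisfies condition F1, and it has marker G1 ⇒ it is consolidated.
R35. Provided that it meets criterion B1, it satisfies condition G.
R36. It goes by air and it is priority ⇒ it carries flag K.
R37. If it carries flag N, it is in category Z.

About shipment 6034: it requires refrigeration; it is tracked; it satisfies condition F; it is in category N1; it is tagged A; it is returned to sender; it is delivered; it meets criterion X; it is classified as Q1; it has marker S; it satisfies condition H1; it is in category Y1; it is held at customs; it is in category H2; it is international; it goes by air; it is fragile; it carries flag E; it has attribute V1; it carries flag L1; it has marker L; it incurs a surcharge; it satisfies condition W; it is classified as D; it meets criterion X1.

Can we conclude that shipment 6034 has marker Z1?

Yes

By R3 (it is tagged A, it meets criterion X1): it is oversized.
By R9 (it requires refrigeration, it satisfies condition F, it is fragile): it is tagged Y.
By R10 (it is in category N1): it satisfies condition V.
By R11 (it carries flag E, it meets criterion X, it goes by air): it is priority.
By R13 (it carries flag L1, it is tagged A, it is held at customs): it has attribute A1.
By R21 (it satisfies condition W, it is international): it meets criterion B1.
By R23 (it is tracked, it is in category Y1): it is in category Z.
By R28 (it is classified as D): it meets criterion D1.
By R30 (it is oversized, it is priority): it has marker G1.
By R31 (it is tagged Y, it is returned to sender): it satisfies condition F1.
By R35 (it meets criterion B1): it satisfies condition G.
By R12 (it has attribute A1, it has marker S): it is tagged B.
By R20 (it is in category Z): it satisfies condition M1.
By R22 (it meets criterion D1, it satisfies condition V): it is routed via hub B.
By R26 (it satisfies condition G): it carries flag U.
By R34 (it satisfies condition M1, it satisfies condition F1, it has marker G1): it is consolidated.
By R6 (it carries flag U, it has attribute V1): it has attribute U1.
By R2 (it has attribute U1, it is tagged B): it requires a signature.
By R18 (it requires a signature): it is insured.
By R7 (it is insured, it is routed via hub B): it is in category C.
By R27 (it is in category C, it is consolidated): it has marker Z1.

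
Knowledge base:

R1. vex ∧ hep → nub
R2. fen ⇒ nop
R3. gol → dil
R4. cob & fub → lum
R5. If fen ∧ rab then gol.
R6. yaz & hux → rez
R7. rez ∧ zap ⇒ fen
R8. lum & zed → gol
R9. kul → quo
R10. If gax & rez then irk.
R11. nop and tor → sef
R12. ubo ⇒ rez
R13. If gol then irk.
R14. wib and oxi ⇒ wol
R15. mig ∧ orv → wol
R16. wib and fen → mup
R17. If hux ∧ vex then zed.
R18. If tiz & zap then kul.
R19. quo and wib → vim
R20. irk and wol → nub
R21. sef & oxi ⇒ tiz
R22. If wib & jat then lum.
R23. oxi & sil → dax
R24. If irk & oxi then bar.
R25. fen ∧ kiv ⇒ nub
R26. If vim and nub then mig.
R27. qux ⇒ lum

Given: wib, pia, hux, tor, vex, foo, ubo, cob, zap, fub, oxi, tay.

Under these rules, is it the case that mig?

lum  (by R4: cob, fub)
rez  (by R12: ubo)
wol  (by R14: wib, oxi)
zed  (by R17: hux, vex)
fen  (by R7: rez, zap)
gol  (by R8: lum, zed)
irk  (by R13: gol)
nub  (by R20: irk, wol)
nop  (by R2: fen)
sef  (by R11: nop, tor)
tiz  (by R21: sef, oxi)
kul  (by R18: tiz, zap)
quo  (by R9: kul)
vim  (by R19: quo, wib)
mig  (by R26: vim, nub)

Yes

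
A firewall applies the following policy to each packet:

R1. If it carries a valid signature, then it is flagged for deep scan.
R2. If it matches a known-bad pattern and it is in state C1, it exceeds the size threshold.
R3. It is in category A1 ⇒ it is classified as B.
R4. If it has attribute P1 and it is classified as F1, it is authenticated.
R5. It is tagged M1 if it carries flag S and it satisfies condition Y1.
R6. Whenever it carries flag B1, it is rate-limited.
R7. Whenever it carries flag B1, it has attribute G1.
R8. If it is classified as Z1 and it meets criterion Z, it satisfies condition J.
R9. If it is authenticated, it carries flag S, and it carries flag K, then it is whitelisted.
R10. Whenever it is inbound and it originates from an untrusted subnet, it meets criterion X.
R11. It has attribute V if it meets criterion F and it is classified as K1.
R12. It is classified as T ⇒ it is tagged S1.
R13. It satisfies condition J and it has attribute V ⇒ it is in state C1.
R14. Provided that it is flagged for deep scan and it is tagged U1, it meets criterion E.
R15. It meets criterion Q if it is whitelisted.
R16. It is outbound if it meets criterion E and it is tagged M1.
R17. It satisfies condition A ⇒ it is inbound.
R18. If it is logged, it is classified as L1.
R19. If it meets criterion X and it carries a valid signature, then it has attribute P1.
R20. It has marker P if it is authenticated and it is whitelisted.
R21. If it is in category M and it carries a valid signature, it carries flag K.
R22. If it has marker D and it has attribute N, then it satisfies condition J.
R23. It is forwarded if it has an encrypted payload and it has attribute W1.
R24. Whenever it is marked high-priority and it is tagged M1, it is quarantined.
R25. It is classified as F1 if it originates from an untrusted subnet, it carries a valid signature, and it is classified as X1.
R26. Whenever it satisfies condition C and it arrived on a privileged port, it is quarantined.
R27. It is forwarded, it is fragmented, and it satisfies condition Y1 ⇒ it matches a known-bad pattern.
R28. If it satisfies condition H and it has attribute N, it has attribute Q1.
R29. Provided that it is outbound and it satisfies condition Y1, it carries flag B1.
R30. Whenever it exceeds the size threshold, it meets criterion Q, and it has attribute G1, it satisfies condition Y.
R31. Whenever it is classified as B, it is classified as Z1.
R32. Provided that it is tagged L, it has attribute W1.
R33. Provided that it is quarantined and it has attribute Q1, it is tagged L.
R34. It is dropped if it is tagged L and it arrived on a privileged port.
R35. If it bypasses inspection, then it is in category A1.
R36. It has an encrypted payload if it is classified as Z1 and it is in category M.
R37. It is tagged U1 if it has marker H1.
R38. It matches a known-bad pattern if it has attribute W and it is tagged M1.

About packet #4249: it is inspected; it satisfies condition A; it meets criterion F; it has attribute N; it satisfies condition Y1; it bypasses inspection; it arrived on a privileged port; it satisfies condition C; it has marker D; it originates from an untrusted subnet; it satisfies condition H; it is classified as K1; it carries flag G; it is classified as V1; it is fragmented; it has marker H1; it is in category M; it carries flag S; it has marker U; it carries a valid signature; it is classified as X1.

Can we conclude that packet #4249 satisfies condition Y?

By R1 (it carries a valid signature): it is flagged for deep scan.
By R5 (it carries flag S, it satisfies condition Y1): it is tagged M1.
By R11 (it meets criterion F, it is classified as K1): it has attribute V.
By R17 (it satisfies condition A): it is inbound.
By R21 (it is in category M, it carries a valid signature): it carries flag K.
By R22 (it has marker D, it has attribute N): it satisfies condition J.
By R25 (it originates from an untrusted subnet, it carries a valid signature, it is classified as X1): it is classified as F1.
By R26 (it satisfies condition C, it arrived on a privileged port): it is quarantined.
By R28 (it satisfies condition H, it has attribute N): it has attribute Q1.
By R33 (it is quarantined, it has attribute Q1): it is tagged L.
By R35 (it bypasses inspection): it is in category A1.
By R37 (it has marker H1): it is tagged U1.
By R3 (it is in category A1): it is classified as B.
By R10 (it is inbound, it originates from an untrusted subnet): it meets criterion X.
By R13 (it satisfies condition J, it has attribute V): it is in state C1.
By R14 (it is flagged for deep scan, it is tagged U1): it meets criterion E.
By R16 (it meets criterion E, it is tagged M1): it is outbound.
By R19 (it meets criterion X, it carries a valid signature): it has attribute P1.
By R29 (it is outbound, it satisfies condition Y1): it carries flag B1.
By R31 (it is classified as B): it is classified as Z1.
By R32 (it is tagged L): it has attribute W1.
By R36 (it is classified as Z1, it is in category M): it has an encrypted payload.
By R4 (it has attribute P1, it is classified as F1): it is authenticated.
By R7 (it carries flag B1): it has attribute G1.
By R9 (it is authenticated, it carries flag S, it carries flag K): it is whitelisted.
By R15 (it is whitelisted): it meets criterion Q.
By R23 (it has an encrypted payload, it has attribute W1): it is forwarded.
By R27 (it is forwarded, it is fragmented, it satisfies condition Y1): it matches a known-bad pattern.
By R2 (it matches a known-bad pattern, it is in state C1): it exceeds the size threshold.
By R30 (it exceeds the size threshold, it meets criterion Q, it has attribute G1): it satisfies condition Y.

Yes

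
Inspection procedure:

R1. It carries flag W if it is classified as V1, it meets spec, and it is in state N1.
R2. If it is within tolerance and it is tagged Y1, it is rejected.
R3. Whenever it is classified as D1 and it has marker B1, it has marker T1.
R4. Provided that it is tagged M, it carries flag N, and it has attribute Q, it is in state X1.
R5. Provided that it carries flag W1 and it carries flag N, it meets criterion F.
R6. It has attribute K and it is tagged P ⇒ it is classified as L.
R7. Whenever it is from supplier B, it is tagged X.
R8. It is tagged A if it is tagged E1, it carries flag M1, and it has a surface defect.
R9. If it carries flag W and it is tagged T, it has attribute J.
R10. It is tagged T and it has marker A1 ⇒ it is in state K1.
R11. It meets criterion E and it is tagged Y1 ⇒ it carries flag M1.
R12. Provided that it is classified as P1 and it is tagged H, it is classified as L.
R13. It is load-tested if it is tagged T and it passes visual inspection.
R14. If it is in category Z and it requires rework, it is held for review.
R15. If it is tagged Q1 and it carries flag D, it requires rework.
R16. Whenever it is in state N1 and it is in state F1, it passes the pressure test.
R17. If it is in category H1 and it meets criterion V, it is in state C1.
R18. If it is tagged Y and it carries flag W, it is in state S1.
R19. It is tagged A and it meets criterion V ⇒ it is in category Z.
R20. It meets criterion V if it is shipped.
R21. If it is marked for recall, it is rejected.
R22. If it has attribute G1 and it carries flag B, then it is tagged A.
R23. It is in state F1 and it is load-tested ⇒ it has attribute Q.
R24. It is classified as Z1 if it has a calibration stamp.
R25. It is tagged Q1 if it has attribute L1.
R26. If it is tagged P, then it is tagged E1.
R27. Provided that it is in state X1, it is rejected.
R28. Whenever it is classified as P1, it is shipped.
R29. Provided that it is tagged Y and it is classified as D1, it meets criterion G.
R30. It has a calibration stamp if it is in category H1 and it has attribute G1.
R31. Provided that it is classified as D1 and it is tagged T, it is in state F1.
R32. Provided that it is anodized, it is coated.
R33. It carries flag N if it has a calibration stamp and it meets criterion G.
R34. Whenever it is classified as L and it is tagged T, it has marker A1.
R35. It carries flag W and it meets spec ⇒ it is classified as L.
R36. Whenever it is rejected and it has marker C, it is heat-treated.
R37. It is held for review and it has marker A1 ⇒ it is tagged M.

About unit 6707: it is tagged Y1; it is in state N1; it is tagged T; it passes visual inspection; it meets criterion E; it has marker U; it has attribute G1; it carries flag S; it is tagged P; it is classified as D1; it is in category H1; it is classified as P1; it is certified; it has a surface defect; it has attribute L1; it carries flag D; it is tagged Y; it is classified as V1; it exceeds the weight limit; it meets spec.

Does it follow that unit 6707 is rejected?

Yes

By R1 (it is classified as V1, it meets spec, it is in state N1): it carries flag W.
By R11 (it meets criterion E, it is tagged Y1): it carries flag M1.
By R13 (it is tagged T, it passes visual inspection): it is load-tested.
By R25 (it has attribute L1): it is tagged Q1.
By R26 (it is tagged P): it is tagged E1.
By R28 (it is classified as P1): it is shipped.
By R29 (it is tagged Y, it is classified as D1): it meets criterion G.
By R30 (it is in category H1, it has attribute G1): it has a calibration stamp.
By R31 (it is classified as D1, it is tagged T): it is in state F1.
By R33 (it has a calibration stamp, it meets criterion G): it carries flag N.
By R35 (it carries flag W, it meets spec): it is classified as L.
By R8 (it is tagged E1, it carries flag M1, it has a surface defect): it is tagged A.
By R15 (it is tagged Q1, it carries flag D): it requires rework.
By R20 (it is shipped): it meets criterion V.
By R23 (it is in state F1, it is load-tested): it has attribute Q.
By R34 (it is classified as L, it is tagged T): it has marker A1.
By R19 (it is tagged A, it meets criterion V): it is in category Z.
By R14 (it is in category Z, it requires rework): it is held for review.
By R37 (it is held for review, it has marker A1): it is tagged M.
By R4 (it is tagged M, it carries flag N, it has attribute Q): it is in state X1.
By R27 (it is in state X1): it is rejected.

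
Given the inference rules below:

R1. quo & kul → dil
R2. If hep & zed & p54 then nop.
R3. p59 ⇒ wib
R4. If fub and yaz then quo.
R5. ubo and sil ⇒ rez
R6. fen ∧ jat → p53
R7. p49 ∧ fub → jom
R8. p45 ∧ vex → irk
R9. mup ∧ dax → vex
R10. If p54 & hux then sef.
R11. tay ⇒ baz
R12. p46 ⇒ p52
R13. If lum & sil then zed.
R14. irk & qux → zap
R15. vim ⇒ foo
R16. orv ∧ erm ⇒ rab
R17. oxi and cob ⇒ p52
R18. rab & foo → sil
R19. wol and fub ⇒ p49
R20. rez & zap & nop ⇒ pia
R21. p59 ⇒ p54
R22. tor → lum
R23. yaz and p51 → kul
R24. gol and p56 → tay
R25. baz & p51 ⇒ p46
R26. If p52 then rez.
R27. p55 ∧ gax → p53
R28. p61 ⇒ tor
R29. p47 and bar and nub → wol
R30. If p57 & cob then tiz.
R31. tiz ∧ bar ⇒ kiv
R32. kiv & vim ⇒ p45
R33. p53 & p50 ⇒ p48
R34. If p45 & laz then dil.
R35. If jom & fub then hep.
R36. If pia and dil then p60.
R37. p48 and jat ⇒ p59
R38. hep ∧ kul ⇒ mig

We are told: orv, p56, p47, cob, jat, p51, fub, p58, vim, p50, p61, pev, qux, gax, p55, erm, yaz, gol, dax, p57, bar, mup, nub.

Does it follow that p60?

quo  (by R4: fub, yaz)
vex  (by R9: mup, dax)
foo  (by R15: vim)
rab  (by R16: orv, erm)
sil  (by R18: rab, foo)
kul  (by R23: yaz, p51)
tay  (by R24: gol, p56)
p53  (by R27: p55, gax)
tor  (by R28: p61)
wol  (by R29: p47, bar, nub)
tiz  (by R30: p57, cob)
kiv  (by R31: tiz, bar)
p45  (by R32: kiv, vim)
p48  (by R33: p53, p50)
p59  (by R37: p48, jat)
dil  (by R1: quo, kul)
irk  (by R8: p45, vex)
baz  (by R11: tay)
zap  (by R14: irk, qux)
p49  (by R19: wol, fub)
p54  (by R21: p59)
lum  (by R22: tor)
p46  (by R25: baz, p51)
jom  (by R7: p49, fub)
p52  (by R12: p46)
zed  (by R13: lum, sil)
rez  (by R26: p52)
hep  (by R35: jom, fub)
nop  (by R2: hep, zed, p54)
pia  (by R20: rez, zap, nop)
p60  (by R36: pia, dil)

Yes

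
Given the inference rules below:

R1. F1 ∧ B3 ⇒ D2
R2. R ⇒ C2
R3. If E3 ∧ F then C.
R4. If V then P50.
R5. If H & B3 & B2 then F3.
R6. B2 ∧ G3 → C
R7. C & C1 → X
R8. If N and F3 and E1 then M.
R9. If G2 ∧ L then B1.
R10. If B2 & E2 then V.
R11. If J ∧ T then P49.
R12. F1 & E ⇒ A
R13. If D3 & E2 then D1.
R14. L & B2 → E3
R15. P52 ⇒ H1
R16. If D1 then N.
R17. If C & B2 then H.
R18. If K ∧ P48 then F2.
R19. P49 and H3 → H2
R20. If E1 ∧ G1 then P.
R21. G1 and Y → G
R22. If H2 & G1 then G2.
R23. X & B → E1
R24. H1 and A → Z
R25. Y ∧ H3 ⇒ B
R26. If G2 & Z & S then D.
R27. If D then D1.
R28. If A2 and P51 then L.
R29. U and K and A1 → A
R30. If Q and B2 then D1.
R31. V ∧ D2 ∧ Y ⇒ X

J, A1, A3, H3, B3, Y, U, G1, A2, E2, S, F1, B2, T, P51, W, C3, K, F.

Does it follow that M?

Forward chaining from the given facts derives: D2, V, P49, H2, G, G2, B, L, A, X, P50, B1, E3, E1, C, H, P, F3.
The only rule concluding M is R8, which needs N; that is never established.

No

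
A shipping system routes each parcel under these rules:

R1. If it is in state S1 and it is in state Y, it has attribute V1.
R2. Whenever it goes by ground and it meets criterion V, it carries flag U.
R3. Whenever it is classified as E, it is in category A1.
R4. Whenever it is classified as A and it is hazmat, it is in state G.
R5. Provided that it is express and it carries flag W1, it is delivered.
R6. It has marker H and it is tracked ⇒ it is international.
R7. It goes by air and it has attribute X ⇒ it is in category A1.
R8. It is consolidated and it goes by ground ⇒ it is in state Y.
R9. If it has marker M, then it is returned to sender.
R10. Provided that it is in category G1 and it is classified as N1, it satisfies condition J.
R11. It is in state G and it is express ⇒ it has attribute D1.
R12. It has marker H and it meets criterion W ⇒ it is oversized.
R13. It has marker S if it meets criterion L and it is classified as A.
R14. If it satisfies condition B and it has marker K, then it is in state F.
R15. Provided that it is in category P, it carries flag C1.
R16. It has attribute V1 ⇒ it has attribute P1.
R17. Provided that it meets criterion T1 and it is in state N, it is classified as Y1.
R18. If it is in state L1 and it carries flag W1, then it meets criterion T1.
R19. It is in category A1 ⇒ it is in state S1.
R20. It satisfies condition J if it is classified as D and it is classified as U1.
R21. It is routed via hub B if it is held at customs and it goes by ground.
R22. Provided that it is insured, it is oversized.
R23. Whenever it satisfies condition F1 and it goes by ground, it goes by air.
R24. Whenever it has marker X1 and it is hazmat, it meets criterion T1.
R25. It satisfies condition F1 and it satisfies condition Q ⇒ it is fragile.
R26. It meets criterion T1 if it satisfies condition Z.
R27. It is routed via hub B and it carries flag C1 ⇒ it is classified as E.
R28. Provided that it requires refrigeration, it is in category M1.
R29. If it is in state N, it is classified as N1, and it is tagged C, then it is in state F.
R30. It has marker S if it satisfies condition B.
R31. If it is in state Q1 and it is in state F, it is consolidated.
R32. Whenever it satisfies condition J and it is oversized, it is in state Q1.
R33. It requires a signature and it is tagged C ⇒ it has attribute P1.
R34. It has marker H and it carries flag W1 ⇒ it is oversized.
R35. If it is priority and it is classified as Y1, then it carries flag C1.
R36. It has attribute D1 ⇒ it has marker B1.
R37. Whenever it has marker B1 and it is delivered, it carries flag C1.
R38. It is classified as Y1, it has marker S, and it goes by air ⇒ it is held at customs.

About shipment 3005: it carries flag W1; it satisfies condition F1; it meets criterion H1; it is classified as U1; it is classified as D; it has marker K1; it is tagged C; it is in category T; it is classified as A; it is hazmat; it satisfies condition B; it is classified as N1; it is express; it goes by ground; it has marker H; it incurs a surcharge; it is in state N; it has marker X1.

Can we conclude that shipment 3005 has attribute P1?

By R4 (it is classified as A, it is hazmat): it is in state G.
By R5 (it is express, it carries flag W1): it is delivered.
By R11 (it is in state G, it is express): it has attribute D1.
By R20 (it is classified as D, it is classified as U1): it satisfies condition J.
By R23 (it satisfies condition F1, it goes by ground): it goes by air.
By R24 (it has marker X1, it is hazmat): it meets criterion T1.
By R29 (it is in state N, it is classified as N1, it is tagged C): it is in state F.
By R30 (it satisfies condition B): it has marker S.
By R34 (it has marker H, it carries flag W1): it is oversized.
By R36 (it has attribute D1): it has marker B1.
By R37 (it has marker B1, it is delivered): it carries flag C1.
By R17 (it meets criterion T1, it is in state N): it is classified as Y1.
By R32 (it satisfies condition J, it is oversized): it is in state Q1.
By R38 (it is classified as Y1, it has marker S, it goes by air): it is held at customs.
By R21 (it is held at customs, it goes by ground): it is routed via hub B.
By R27 (it is routed via hub B, it carries flag C1): it is classified as E.
By R31 (it is in state Q1, it is in state F): it is consolidated.
By R3 (it is classified as E): it is in category A1.
By R8 (it is consolidated, it goes by ground): it is in state Y.
By R19 (it is in category A1): it is in state S1.
By R1 (it is in state S1, it is in state Y): it has attribute V1.
By R16 (it has attribute V1): it has attribute P1.

Yes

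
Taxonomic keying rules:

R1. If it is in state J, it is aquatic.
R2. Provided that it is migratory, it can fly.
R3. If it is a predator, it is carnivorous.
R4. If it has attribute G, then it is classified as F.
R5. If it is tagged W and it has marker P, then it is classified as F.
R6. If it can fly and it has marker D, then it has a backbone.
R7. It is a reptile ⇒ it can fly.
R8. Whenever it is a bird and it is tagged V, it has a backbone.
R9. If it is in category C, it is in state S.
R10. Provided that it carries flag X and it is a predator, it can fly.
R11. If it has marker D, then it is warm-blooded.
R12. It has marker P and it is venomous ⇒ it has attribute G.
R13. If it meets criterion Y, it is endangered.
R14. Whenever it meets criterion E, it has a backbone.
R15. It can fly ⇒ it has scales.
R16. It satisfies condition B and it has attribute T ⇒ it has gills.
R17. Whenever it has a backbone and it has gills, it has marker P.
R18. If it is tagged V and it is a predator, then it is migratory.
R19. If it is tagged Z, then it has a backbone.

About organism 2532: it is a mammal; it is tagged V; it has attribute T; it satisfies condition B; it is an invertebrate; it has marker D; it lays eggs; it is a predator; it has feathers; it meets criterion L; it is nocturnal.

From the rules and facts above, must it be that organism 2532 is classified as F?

Forward chaining from the given facts derives: is carnivorous, is warm-blooded, has gills, is migratory, can fly, has a backbone, has scales, has marker P.
Rules concluding "it is classified as F": R4 needs "it has attribute G"; R5 needs "it is tagged W" — none of these are established.

No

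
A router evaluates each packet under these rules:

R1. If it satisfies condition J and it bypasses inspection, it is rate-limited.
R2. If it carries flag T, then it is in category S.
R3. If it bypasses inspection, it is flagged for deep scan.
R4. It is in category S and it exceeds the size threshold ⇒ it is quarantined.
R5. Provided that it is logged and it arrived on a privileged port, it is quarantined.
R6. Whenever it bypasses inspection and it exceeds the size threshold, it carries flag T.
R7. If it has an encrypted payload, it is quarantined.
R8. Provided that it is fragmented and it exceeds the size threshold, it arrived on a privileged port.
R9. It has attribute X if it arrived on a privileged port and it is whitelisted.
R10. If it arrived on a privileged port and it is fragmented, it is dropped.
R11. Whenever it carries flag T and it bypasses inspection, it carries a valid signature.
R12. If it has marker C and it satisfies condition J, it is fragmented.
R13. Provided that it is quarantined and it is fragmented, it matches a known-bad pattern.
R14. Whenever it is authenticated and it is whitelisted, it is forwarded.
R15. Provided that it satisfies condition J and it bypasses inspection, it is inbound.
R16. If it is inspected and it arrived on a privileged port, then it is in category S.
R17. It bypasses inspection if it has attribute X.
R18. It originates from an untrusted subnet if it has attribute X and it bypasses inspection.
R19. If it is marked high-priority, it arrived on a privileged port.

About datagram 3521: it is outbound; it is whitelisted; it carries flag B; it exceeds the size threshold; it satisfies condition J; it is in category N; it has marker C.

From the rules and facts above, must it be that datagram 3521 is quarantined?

By R12 (it has marker C, it satisfies condition J): it is fragmented.
By R8 (it is fragmented, it exceeds the size threshold): it arrived on a privileged port.
By R9 (it arrived on a privileged port, it is whitelisted): it has attribute X.
By R17 (it has attribute X): it bypasses inspection.
By R6 (it bypasses inspection, it exceeds the size threshold): it carries flag T.
By R2 (it carries flag T): it is in category S.
By R4 (it is in category S, it exceeds the size threshold): it is quarantined.

Yes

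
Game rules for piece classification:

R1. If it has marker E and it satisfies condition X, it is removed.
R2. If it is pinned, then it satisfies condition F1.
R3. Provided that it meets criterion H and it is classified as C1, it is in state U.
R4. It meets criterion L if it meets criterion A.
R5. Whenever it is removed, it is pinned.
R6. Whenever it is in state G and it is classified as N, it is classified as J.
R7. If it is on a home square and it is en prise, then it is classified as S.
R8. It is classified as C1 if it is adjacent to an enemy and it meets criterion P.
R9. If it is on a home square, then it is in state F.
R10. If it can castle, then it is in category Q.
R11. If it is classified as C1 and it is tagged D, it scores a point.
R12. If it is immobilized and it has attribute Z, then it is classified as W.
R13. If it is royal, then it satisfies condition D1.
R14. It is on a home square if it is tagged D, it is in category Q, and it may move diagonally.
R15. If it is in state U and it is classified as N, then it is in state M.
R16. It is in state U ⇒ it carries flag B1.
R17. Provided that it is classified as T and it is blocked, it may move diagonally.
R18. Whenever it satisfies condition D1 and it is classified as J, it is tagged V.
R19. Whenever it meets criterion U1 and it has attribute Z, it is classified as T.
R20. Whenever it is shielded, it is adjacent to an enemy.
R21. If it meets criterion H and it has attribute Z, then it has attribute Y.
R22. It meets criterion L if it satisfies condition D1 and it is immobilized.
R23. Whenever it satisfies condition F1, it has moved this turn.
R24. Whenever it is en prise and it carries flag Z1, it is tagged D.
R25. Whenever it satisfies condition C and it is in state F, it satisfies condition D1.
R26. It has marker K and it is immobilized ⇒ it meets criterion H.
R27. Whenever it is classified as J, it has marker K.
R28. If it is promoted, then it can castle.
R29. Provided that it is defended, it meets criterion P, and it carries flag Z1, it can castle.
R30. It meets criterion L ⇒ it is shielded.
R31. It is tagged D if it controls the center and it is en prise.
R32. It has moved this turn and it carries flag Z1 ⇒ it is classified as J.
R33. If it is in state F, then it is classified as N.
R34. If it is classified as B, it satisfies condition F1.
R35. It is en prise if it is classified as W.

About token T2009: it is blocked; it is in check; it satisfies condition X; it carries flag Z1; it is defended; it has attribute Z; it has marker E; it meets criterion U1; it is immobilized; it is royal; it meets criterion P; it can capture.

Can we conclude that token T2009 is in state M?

By R1 (it has marker E, it satisfies condition X): it is removed.
By R5 (it is removed): it is pinned.
By R12 (it is immobilized, it has attribute Z): it is classified as W.
By R13 (it is royal): it satisfies condition D1.
By R19 (it meets criterion U1, it has attribute Z): it is classified as T.
By R22 (it satisfies condition D1, it is immobilized): it meets criterion L.
By R29 (it is defended, it meets criterion P, it carries flag Z1): it can castle.
By R30 (it meets criterion L): it is shielded.
By R35 (it is classified as W): it is en prise.
By R2 (it is pinned): it satisfies condition F1.
By R10 (it can castle): it is in category Q.
By R17 (it is classified as T, it is blocked): it may move diagonally.
By R20 (it is shielded): it is adjacent to an enemy.
By R23 (it satisfies condition F1): it has moved this turn.
By R24 (it is en prise, it carries flag Z1): it is tagged D.
By R32 (it has moved this turn, it carries flag Z1): it is classified as J.
By R8 (it is adjacent to an enemy, it meets criterion P): it is classified as C1.
By R14 (it is tagged D, it is in category Q, it may move diagonally): it is on a home square.
By R27 (it is classified as J): it has marker K.
By R9 (it is on a home square): it is in state F.
By R26 (it has marker K, it is immobilized): it meets criterion H.
By R33 (it is in state F): it is classified as N.
By R3 (it meets criterion H, it is classified as C1): it is in state U.
By R15 (it is in state U, it is classified as N): it is in state M.

Yes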